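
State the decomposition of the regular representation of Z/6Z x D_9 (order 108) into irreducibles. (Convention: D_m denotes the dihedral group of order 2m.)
Each irreducible V_i of dimension d_i appears with multiplicity d_i, i.e. rho_reg = (direct sum over all irreducibles V_i) d_i V_i. The irreducible dimensions for Z/6Z x D_9 are 1, 1, 1, 1, 1, 1, 1, 1, 1, 1, 1, 1, 2, 2, 2, 2, 2, 2, 2, 2, 2, 2, 2, 2, 2, 2, 2, 2, 2, 2, 2, 2, 2, 2, 2, 2: 12 irreducibles of dimension 1, each with multiplicity 1; 24 irreducibles of dimension 2, each with multiplicity 2. Total dimension 12*1*1 + 24*2*2 = 108 = |G|.

Reasoning: General theorem: in the regular representation of a finite group G, each irreducible appears with multiplicity equal to its dimension. Check: dim(rho_reg) = sum d_i^2 = 1 + 1 + 1 + 1 + 1 + 1 + 1 + 1 + 1 + 1 + 1 + 1 + 4 + 4 + 4 + 4 + 4 + 4 + 4 + 4 + 4 + 4 + 4 + 4 + 4 + 4 + 4 + 4 + 4 + 4 + 4 + 4 + 4 + 4 + 4 + 4 = 108 = |G|.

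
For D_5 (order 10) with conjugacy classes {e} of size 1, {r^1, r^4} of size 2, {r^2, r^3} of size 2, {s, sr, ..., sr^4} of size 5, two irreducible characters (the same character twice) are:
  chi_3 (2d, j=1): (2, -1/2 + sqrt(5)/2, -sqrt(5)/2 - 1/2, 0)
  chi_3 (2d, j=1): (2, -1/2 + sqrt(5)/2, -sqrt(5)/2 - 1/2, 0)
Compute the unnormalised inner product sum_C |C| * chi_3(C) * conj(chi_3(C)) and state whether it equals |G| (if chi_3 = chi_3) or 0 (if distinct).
Sum = 10 = |G| = 10; so <chi_3, chi_3> = 1 (norm-1 confirms irreducibility).

Proof sketch: Compute term by term over conjugacy classes (|C| * chi_3(C) * conj(chi_3(C))):
  1*(2)*conj(2) + 2*(-1/2 + sqrt(5)/2)*conj(-1/2 + sqrt(5)/2) + 2*(-sqrt(5)/2 - 1/2)*conj(-sqrt(5)/2 - 1/2) + 5*(0)*conj(0)
  = (4) + (3 - sqrt(5)) + (sqrt(5) + 3) + (0)
  = 10.
Dividing by |G| = 10 gives 10/10 = 1, matching the row-orthogonality relation <chi_3, chi_3> = [chi_3 = chi_3].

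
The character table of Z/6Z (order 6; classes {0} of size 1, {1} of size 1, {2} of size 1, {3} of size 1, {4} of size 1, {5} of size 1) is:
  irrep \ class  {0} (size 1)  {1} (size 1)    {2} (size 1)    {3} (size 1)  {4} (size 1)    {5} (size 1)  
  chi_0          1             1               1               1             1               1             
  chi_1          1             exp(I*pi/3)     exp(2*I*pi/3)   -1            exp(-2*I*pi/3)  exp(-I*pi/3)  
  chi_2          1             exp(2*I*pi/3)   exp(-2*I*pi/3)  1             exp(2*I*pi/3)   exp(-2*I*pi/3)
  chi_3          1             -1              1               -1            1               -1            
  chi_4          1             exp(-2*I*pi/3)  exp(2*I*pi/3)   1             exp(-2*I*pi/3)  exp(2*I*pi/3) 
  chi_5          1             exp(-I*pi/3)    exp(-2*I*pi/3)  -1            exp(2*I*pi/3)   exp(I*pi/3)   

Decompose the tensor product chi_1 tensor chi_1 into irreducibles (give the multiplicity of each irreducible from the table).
chi_1 tensor chi_1 = chi_2 (all other irreducibles have multiplicity 0).

The character of a tensor product is the pointwise product (chi_1 * chi_1)(C) = chi_1(C) * chi_1(C):
  {0}: (1)*(1), {1}: (exp(I*pi/3))*(exp(I*pi/3)), {2}: (exp(2*I*pi/3))*(exp(2*I*pi/3)), {3}: (-1)*(-1), {4}: (exp(-2*I*pi/3))*(exp(-2*I*pi/3)), {5}: (exp(-I*pi/3))*(exp(-I*pi/3))
so (chi_1 * chi_1) takes values
  {0} -> 1, {1} -> exp(2*I*pi/3), {2} -> exp(-2*I*pi/3), {3} -> 1, {4} -> exp(2*I*pi/3), {5} -> exp(-2*I*pi/3).
Now take the inner product of this character with each irreducible chi from the table, <chi_1*chi_1, chi> = (1/6) sum_C |C| (chi_1*chi_1)(C) conj(chi(C)):
  <chi_1*chi_1, chi_0> = (1/6)[1*(1)*conj(1) + 1*(exp(2*I*pi/3))*conj(1) + 1*(exp(-2*I*pi/3))*conj(1) + 1*(1)*conj(1) + 1*(exp(2*I*pi/3))*conj(1) + 1*(exp(-2*I*pi/3))*conj(1)]
      = (1/6)[(1) + (exp(2*I*pi/3)) + (exp(-2*I*pi/3)) + (1) + (exp(2*I*pi/3)) + (exp(-2*I*pi/3))] = 0/6 = 0
  <chi_1*chi_1, chi_1> = (1/6)[1*(1)*conj(1) + 1*(exp(2*I*pi/3))*conj(exp(I*pi/3)) + 1*(exp(-2*I*pi/3))*conj(exp(2*I*pi/3)) + 1*(1)*conj(-1) + 1*(exp(2*I*pi/3))*conj(exp(-2*I*pi/3)) + 1*(exp(-2*I*pi/3))*conj(exp(-I*pi/3))]
      = (1/6)[(1) + (exp(I*pi/3)) + (exp(2*I*pi/3)) + (-1) + (exp(-2*I*pi/3)) + (exp(-I*pi/3))] = 0/6 = 0
  <chi_1*chi_1, chi_2> = (1/6)[1*(1)*conj(1) + 1*(exp(2*I*pi/3))*conj(exp(2*I*pi/3)) + 1*(exp(-2*I*pi/3))*conj(exp(-2*I*pi/3)) + 1*(1)*conj(1) + 1*(exp(2*I*pi/3))*conj(exp(2*I*pi/3)) + 1*(exp(-2*I*pi/3))*conj(exp(-2*I*pi/3))]
      = (1/6)[(1) + (1) + (1) + (1) + (1) + (1)] = 6/6 = 1
  <chi_1*chi_1, chi_3> = (1/6)[1*(1)*conj(1) + 1*(exp(2*I*pi/3))*conj(-1) + 1*(exp(-2*I*pi/3))*conj(1) + 1*(1)*conj(-1) + 1*(exp(2*I*pi/3))*conj(1) + 1*(exp(-2*I*pi/3))*conj(-1)]
      = (1/6)[(1) + (-exp(2*I*pi/3)) + (exp(-2*I*pi/3)) + (-1) + (exp(2*I*pi/3)) + (-exp(-2*I*pi/3))] = 0/6 = 0
  <chi_1*chi_1, chi_4> = (1/6)[1*(1)*conj(1) + 1*(exp(2*I*pi/3))*conj(exp(-2*I*pi/3)) + 1*(exp(-2*I*pi/3))*conj(exp(2*I*pi/3)) + 1*(1)*conj(1) + 1*(exp(2*I*pi/3))*conj(exp(-2*I*pi/3)) + 1*(exp(-2*I*pi/3))*conj(exp(2*I*pi/3))]
      = (1/6)[(1) + (exp(-2*I*pi/3)) + (exp(2*I*pi/3)) + (1) + (exp(-2*I*pi/3)) + (exp(2*I*pi/3))] = 0/6 = 0
  <chi_1*chi_1, chi_5> = (1/6)[1*(1)*conj(1) + 1*(exp(2*I*pi/3))*conj(exp(-I*pi/3)) + 1*(exp(-2*I*pi/3))*conj(exp(-2*I*pi/3)) + 1*(1)*conj(-1) + 1*(exp(2*I*pi/3))*conj(exp(2*I*pi/3)) + 1*(exp(-2*I*pi/3))*conj(exp(I*pi/3))]
      = (1/6)[(1) + (-1) + (1) + (-1) + (1) + (-1)] = 0/6 = 0
(Exp terms are combined using exp(i*s)*conj(exp(i*t)) = exp(i*(s-t)), and sums of them are collapsed using the identity that for every m > 1 the m distinct m-th roots of unity sum to 0, e.g. 1 + exp(2*I*pi/3) + exp(-2*I*pi/3) = 0.)
Hence the multiplicities are chi_2: 1. Dimension check: dim(chi_1)*dim(chi_1) = 1*1 = 1 and sum (mult * dim) = 1*1 = 1.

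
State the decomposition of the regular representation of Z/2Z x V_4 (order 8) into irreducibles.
Each irreducible V_i of dimension d_i appears with multiplicity d_i, i.e. rho_reg = (direct sum over all irreducibles V_i) d_i V_i. The irreducible dimensions for Z/2Z x V_4 are 1, 1, 1, 1, 1, 1, 1, 1: 8 irreducibles of dimension 1, each with multiplicity 1. Total dimension 8*1*1 = 8 = |G|.

Why: General theorem: in the regular representation of a finite group G, each irreducible appears with multiplicity equal to its dimension. Check: dim(rho_reg) = sum d_i^2 = 1 + 1 + 1 + 1 + 1 + 1 + 1 + 1 = 8 = |G|.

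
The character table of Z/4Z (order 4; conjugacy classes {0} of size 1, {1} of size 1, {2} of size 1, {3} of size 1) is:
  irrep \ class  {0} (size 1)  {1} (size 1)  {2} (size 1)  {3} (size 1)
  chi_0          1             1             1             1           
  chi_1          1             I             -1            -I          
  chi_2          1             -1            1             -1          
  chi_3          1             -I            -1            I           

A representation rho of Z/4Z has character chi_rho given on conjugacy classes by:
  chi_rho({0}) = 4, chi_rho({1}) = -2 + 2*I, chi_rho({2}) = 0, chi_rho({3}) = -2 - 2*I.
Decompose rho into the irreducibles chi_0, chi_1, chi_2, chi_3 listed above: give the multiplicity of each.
Multiplicities: chi_0: 0, chi_1: 2, chi_2: 2, chi_3: 0.

Working: Use <chi_rho, chi> = (1/|G|) sum_C |C| * chi_rho(C) * conj(chi(C)) with |G| = 4 for each irreducible chi in the table:
  <chi_rho, chi_0> = (1/4)[1*(4)*conj(1) + 1*(-2 + 2*I)*conj(1) + 1*(0)*conj(1) + 1*(-2 - 2*I)*conj(1)]
      = (1/4)[(4) + (-2 + 2*I) + (0) + (-2 - 2*I)] = 0/4 = 0
  <chi_rho, chi_1> = (1/4)[1*(4)*conj(1) + 1*(-2 + 2*I)*conj(I) + 1*(0)*conj(-1) + 1*(-2 - 2*I)*conj(-I)]
      = (1/4)[(4) + (2 + 2*I) + (0) + (2 - 2*I)] = 8/4 = 2
  <chi_rho, chi_2> = (1/4)[1*(4)*conj(1) + 1*(-2 + 2*I)*conj(-1) + 1*(0)*conj(1) + 1*(-2 - 2*I)*conj(-1)]
      = (1/4)[(4) + (2 - 2*I) + (0) + (2 + 2*I)] = 8/4 = 2
  <chi_rho, chi_3> = (1/4)[1*(4)*conj(1) + 1*(-2 + 2*I)*conj(-I) + 1*(0)*conj(-1) + 1*(-2 - 2*I)*conj(I)]
      = (1/4)[(4) + (-2 - 2*I) + (0) + (-2 + 2*I)] = 0/4 = 0
(Exp terms are combined using exp(i*s)*conj(exp(i*t)) = exp(i*(s-t)), and sums of them are collapsed using the identity that for every m > 1 the m distinct m-th roots of unity sum to 0, e.g. 1 + exp(2*I*pi/3) + exp(-2*I*pi/3) = 0.)
Dimension check: dim(rho) = sum (mult * dim) = 0*1 + 2*1 + 2*1 + 0*1 = 4 = chi_rho(e) = 4.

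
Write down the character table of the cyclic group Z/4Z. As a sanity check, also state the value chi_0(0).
Character table of Z/4Z (irreps indexed chi_0,...,chi_3 with chi_k(m) = zeta_4^(k*m), zeta_4 = exp(2*pi*i/4)):
  irrep \ class  {0} (size 1)  {1} (size 1)  {2} (size 1)  {3} (size 1)
  chi_0          1             1             1             1           
  chi_1          1             I             -1            -I          
  chi_2          1             -1            1             -1          
  chi_3          1             -I            -1            I           

Spot check: chi_0(0) = zeta_4^(0*0) = zeta_4^0 = 1.

Z/4Z is abelian, so all 4 irreducible complex representations are 1-dimensional. They are given by chi_k(m) = zeta_4^(k*m) for k = 0,...,3. Row orthogonality: sum_m chi_k(m) conj(chi_l(m)) = 4 * [k = l].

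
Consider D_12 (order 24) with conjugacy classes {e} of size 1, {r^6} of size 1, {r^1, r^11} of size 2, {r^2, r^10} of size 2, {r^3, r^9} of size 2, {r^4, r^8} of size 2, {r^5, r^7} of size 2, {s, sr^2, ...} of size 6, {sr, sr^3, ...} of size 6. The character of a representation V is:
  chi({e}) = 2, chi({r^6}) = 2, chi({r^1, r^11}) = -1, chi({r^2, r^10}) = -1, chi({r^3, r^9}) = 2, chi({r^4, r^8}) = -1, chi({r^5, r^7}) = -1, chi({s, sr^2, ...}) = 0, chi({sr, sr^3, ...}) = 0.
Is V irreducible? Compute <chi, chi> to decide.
Irreducible: <chi, chi> = 1.

Why: <chi, chi> = (1/|G|) sum_C |C| * |chi(C)|^2 = (1/24)[1*|2|^2 + 1*|2|^2 + 2*|-1|^2 + 2*|-1|^2 + 2*|2|^2 + 2*|-1|^2 + 2*|-1|^2 + 6*|0|^2 + 6*|0|^2]
  = (1/24)[(4) + (4) + (2) + (2) + (8) + (2) + (2) + (0) + (0)] = 24/24 = 1.
A character is irreducible iff <chi, chi> = 1, so this representation is irreducible.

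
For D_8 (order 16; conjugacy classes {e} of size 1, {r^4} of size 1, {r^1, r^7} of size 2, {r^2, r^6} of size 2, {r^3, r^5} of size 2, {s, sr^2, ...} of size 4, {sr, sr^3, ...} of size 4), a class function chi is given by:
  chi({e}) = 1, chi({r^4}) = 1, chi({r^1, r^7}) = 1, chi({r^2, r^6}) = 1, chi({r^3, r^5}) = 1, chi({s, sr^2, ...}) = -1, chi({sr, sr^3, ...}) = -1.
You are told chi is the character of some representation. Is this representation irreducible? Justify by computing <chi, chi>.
Irreducible: <chi, chi> = 1.

Details: <chi, chi> = (1/|G|) sum_C |C| * |chi(C)|^2 = (1/16)[1*|1|^2 + 1*|1|^2 + 2*|1|^2 + 2*|1|^2 + 2*|1|^2 + 4*|-1|^2 + 4*|-1|^2]
  = (1/16)[(1) + (1) + (2) + (2) + (2) + (4) + (4)] = 16/16 = 1.
A character is irreducible iff <chi, chi> = 1, so this representation is irreducible.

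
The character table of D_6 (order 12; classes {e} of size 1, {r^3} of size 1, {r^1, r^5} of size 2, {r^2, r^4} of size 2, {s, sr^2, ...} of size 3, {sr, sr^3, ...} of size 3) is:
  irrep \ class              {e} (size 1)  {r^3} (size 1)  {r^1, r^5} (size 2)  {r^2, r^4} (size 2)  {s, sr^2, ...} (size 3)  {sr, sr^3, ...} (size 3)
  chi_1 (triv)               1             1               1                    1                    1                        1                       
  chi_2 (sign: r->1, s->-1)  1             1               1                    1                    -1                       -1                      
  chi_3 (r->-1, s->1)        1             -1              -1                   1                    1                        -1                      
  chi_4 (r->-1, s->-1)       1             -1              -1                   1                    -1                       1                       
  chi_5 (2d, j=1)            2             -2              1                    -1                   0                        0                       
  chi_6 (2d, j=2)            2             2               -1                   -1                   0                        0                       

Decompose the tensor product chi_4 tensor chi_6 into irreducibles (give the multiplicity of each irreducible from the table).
chi_4 tensor chi_6 = chi_5 (all other irreducibles have multiplicity 0).

Argument: The character of a tensor product is the pointwise product (chi_4 * chi_6)(C) = chi_4(C) * chi_6(C):
  {e}: (1)*(2), {r^3}: (-1)*(2), {r^1, r^5}: (-1)*(-1), {r^2, r^4}: (1)*(-1), {s, sr^2, ...}: (-1)*(0), {sr, sr^3, ...}: (1)*(0)
so (chi_4 * chi_6) takes values
  {e} -> 2, {r^3} -> -2, {r^1, r^5} -> 1, {r^2, r^4} -> -1, {s, sr^2, ...} -> 0, {sr, sr^3, ...} -> 0.
Now take the inner product of this character with each irreducible chi from the table, <chi_4*chi_6, chi> = (1/12) sum_C |C| (chi_4*chi_6)(C) conj(chi(C)):
  <chi_4*chi_6, chi_1> = (1/12)[1*(2)*conj(1) + 1*(-2)*conj(1) + 2*(1)*conj(1) + 2*(-1)*conj(1) + 3*(0)*conj(1) + 3*(0)*conj(1)]
      = (1/12)[(2) + (-2) + (2) + (-2) + (0) + (0)] = 0/12 = 0
  <chi_4*chi_6, chi_2> = (1/12)[1*(2)*conj(1) + 1*(-2)*conj(1) + 2*(1)*conj(1) + 2*(-1)*conj(1) + 3*(0)*conj(-1) + 3*(0)*conj(-1)]
      = (1/12)[(2) + (-2) + (2) + (-2) + (0) + (0)] = 0/12 = 0
  <chi_4*chi_6, chi_3> = (1/12)[1*(2)*conj(1) + 1*(-2)*conj(-1) + 2*(1)*conj(-1) + 2*(-1)*conj(1) + 3*(0)*conj(1) + 3*(0)*conj(-1)]
      = (1/12)[(2) + (2) + (-2) + (-2) + (0) + (0)] = 0/12 = 0
  <chi_4*chi_6, chi_4> = (1/12)[1*(2)*conj(1) + 1*(-2)*conj(-1) + 2*(1)*conj(-1) + 2*(-1)*conj(1) + 3*(0)*conj(-1) + 3*(0)*conj(1)]
      = (1/12)[(2) + (2) + (-2) + (-2) + (0) + (0)] = 0/12 = 0
  <chi_4*chi_6, chi_5> = (1/12)[1*(2)*conj(2) + 1*(-2)*conj(-2) + 2*(1)*conj(1) + 2*(-1)*conj(-1) + 3*(0)*conj(0) + 3*(0)*conj(0)]
      = (1/12)[(4) + (4) + (2) + (2) + (0) + (0)] = 12/12 = 1
  <chi_4*chi_6, chi_6> = (1/12)[1*(2)*conj(2) + 1*(-2)*conj(2) + 2*(1)*conj(-1) + 2*(-1)*conj(-1) + 3*(0)*conj(0) + 3*(0)*conj(0)]
      = (1/12)[(4) + (-4) + (-2) + (2) + (0) + (0)] = 0/12 = 0
Hence the multiplicities are chi_5: 1. Dimension check: dim(chi_4)*dim(chi_6) = 1*2 = 2 and sum (mult * dim) = 1*2 = 2.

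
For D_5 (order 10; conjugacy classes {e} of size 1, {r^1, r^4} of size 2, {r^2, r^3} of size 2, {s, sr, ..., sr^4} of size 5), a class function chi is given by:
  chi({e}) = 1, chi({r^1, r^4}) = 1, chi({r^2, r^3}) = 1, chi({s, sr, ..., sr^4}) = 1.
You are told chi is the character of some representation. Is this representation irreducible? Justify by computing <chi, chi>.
Irreducible: <chi, chi> = 1.

Explanation: <chi, chi> = (1/|G|) sum_C |C| * |chi(C)|^2 = (1/10)[1*|1|^2 + 2*|1|^2 + 2*|1|^2 + 5*|1|^2]
  = (1/10)[(1) + (2) + (2) + (5)] = 10/10 = 1.
A character is irreducible iff <chi, chi> = 1, so this representation is irreducible.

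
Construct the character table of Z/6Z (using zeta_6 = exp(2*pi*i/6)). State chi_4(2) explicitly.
Character table of Z/6Z (irreps indexed chi_0,...,chi_5 with chi_k(m) = zeta_6^(k*m), zeta_6 = exp(2*pi*i/6)):
  irrep \ class  {0} (size 1)  {1} (size 1)    {2} (size 1)    {3} (size 1)  {4} (size 1)    {5} (size 1)  
  chi_0          1             1               1               1             1               1             
  chi_1          1             exp(I*pi/3)     exp(2*I*pi/3)   -1            exp(-2*I*pi/3)  exp(-I*pi/3)  
  chi_2          1             exp(2*I*pi/3)   exp(-2*I*pi/3)  1             exp(2*I*pi/3)   exp(-2*I*pi/3)
  chi_3          1             -1              1               -1            1               -1            
  chi_4          1             exp(-2*I*pi/3)  exp(2*I*pi/3)   1             exp(-2*I*pi/3)  exp(2*I*pi/3) 
  chi_5          1             exp(-I*pi/3)    exp(-2*I*pi/3)  -1            exp(2*I*pi/3)   exp(I*pi/3)   

Spot check: chi_4(2) = zeta_6^(4*2) = zeta_6^8 = exp(2*I*pi/3).

Working: Z/6Z is abelian, so all 6 irreducible complex representations are 1-dimensional. They are given by chi_k(m) = zeta_6^(k*m) for k = 0,...,5. Row orthogonality: sum_m chi_k(m) conj(chi_l(m)) = 6 * [k = l].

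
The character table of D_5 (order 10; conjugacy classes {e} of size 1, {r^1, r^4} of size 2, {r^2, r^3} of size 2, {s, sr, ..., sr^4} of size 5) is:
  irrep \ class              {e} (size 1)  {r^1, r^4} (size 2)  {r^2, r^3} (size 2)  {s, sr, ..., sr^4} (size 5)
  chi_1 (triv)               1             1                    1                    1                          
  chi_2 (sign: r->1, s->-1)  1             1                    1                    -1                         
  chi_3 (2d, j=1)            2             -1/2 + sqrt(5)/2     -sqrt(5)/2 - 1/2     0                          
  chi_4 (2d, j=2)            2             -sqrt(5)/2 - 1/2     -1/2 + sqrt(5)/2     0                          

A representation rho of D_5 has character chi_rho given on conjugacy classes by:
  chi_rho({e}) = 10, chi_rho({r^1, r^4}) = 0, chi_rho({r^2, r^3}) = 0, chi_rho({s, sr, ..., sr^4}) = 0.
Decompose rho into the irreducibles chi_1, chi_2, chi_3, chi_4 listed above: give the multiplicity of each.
Multiplicities: chi_1: 1, chi_2: 1, chi_3: 2, chi_4: 2.

Details: Use <chi_rho, chi> = (1/|G|) sum_C |C| * chi_rho(C) * conj(chi(C)) with |G| = 10 for each irreducible chi in the table:
  <chi_rho, chi_1> = (1/10)[1*(10)*conj(1) + 2*(0)*conj(1) + 2*(0)*conj(1) + 5*(0)*conj(1)]
      = (1/10)[(10) + (0) + (0) + (0)] = 10/10 = 1
  <chi_rho, chi_2> = (1/10)[1*(10)*conj(1) + 2*(0)*conj(1) + 2*(0)*conj(1) + 5*(0)*conj(-1)]
      = (1/10)[(10) + (0) + (0) + (0)] = 10/10 = 1
  <chi_rho, chi_3> = (1/10)[1*(10)*conj(2) + 2*(0)*conj(-1/2 + sqrt(5)/2) + 2*(0)*conj(-sqrt(5)/2 - 1/2) + 5*(0)*conj(0)]
      = (1/10)[(20) + (0) + (0) + (0)] = 20/10 = 2
  <chi_rho, chi_4> = (1/10)[1*(10)*conj(2) + 2*(0)*conj(-sqrt(5)/2 - 1/2) + 2*(0)*conj(-1/2 + sqrt(5)/2) + 5*(0)*conj(0)]
      = (1/10)[(20) + (0) + (0) + (0)] = 20/10 = 2
Dimension check: dim(rho) = sum (mult * dim) = 1*1 + 1*1 + 2*2 + 2*2 = 10 = chi_rho(e) = 10.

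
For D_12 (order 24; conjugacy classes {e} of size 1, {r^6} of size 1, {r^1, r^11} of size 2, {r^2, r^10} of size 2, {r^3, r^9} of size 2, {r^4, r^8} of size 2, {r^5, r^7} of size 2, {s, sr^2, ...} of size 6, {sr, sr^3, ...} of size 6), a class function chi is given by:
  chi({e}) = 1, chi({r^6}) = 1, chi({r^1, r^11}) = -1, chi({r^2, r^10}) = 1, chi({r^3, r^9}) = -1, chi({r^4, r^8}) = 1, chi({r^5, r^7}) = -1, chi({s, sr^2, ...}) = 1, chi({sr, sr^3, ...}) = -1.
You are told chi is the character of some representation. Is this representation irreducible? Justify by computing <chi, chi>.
Irreducible: <chi, chi> = 1.

Details: <chi, chi> = (1/|G|) sum_C |C| * |chi(C)|^2 = (1/24)[1*|1|^2 + 1*|1|^2 + 2*|-1|^2 + 2*|1|^2 + 2*|-1|^2 + 2*|1|^2 + 2*|-1|^2 + 6*|1|^2 + 6*|-1|^2]
  = (1/24)[(1) + (1) + (2) + (2) + (2) + (2) + (2) + (6) + (6)] = 24/24 = 1.
A character is irreducible iff <chi, chi> = 1, so this representation is irreducible.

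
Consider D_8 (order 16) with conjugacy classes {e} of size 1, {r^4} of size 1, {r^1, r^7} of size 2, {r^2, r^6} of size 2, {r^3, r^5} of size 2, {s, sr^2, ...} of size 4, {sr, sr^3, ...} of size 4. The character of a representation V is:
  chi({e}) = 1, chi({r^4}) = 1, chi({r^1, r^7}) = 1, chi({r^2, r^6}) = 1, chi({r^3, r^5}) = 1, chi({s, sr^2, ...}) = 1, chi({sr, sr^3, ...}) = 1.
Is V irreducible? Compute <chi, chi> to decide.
Irreducible: <chi, chi> = 1.

Working: <chi, chi> = (1/|G|) sum_C |C| * |chi(C)|^2 = (1/16)[1*|1|^2 + 1*|1|^2 + 2*|1|^2 + 2*|1|^2 + 2*|1|^2 + 4*|1|^2 + 4*|1|^2]
  = (1/16)[(1) + (1) + (2) + (2) + (2) + (4) + (4)] = 16/16 = 1.
A character is irreducible iff <chi, chi> = 1, so this representation is irreducible.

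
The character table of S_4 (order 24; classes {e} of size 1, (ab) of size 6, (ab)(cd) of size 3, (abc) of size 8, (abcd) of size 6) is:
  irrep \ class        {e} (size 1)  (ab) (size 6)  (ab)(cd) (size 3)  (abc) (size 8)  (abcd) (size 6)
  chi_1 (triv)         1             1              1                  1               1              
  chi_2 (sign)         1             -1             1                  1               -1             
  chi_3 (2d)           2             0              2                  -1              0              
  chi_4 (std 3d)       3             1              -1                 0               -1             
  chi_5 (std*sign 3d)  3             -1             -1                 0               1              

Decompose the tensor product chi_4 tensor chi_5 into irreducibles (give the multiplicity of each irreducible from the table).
chi_4 tensor chi_5 = chi_2 + chi_3 + chi_4 + chi_5 (all other irreducibles have multiplicity 0).

Justification: The character of a tensor product is the pointwise product (chi_4 * chi_5)(C) = chi_4(C) * chi_5(C):
  {e}: (3)*(3), (ab): (1)*(-1), (ab)(cd): (-1)*(-1), (abc): (0)*(0), (abcd): (-1)*(1)
so (chi_4 * chi_5) takes values
  {e} -> 9, (ab) -> -1, (ab)(cd) -> 1, (abc) -> 0, (abcd) -> -1.
Now take the inner product of this character with each irreducible chi from the table, <chi_4*chi_5, chi> = (1/24) sum_C |C| (chi_4*chi_5)(C) conj(chi(C)):
  <chi_4*chi_5, chi_1> = (1/24)[1*(9)*conj(1) + 6*(-1)*conj(1) + 3*(1)*conj(1) + 8*(0)*conj(1) + 6*(-1)*conj(1)]
      = (1/24)[(9) + (-6) + (3) + (0) + (-6)] = 0/24 = 0
  <chi_4*chi_5, chi_2> = (1/24)[1*(9)*conj(1) + 6*(-1)*conj(-1) + 3*(1)*conj(1) + 8*(0)*conj(1) + 6*(-1)*conj(-1)]
      = (1/24)[(9) + (6) + (3) + (0) + (6)] = 24/24 = 1
  <chi_4*chi_5, chi_3> = (1/24)[1*(9)*conj(2) + 6*(-1)*conj(0) + 3*(1)*conj(2) + 8*(0)*conj(-1) + 6*(-1)*conj(0)]
      = (1/24)[(18) + (0) + (6) + (0) + (0)] = 24/24 = 1
  <chi_4*chi_5, chi_4> = (1/24)[1*(9)*conj(3) + 6*(-1)*conj(1) + 3*(1)*conj(-1) + 8*(0)*conj(0) + 6*(-1)*conj(-1)]
      = (1/24)[(27) + (-6) + (-3) + (0) + (6)] = 24/24 = 1
  <chi_4*chi_5, chi_5> = (1/24)[1*(9)*conj(3) + 6*(-1)*conj(-1) + 3*(1)*conj(-1) + 8*(0)*conj(0) + 6*(-1)*conj(1)]
      = (1/24)[(27) + (6) + (-3) + (0) + (-6)] = 24/24 = 1
Hence the multiplicities are chi_2: 1, chi_3: 1, chi_4: 1, chi_5: 1. Dimension check: dim(chi_4)*dim(chi_5) = 3*3 = 9 and sum (mult * dim) = 1*1 + 1*2 + 1*3 + 1*3 = 9.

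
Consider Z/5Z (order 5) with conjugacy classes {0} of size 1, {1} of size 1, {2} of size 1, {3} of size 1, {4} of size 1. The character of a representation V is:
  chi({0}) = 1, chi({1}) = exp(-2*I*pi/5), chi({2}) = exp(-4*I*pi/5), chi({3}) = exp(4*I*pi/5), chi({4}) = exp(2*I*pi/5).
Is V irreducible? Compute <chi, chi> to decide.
Irreducible: <chi, chi> = 1.

Derivation: <chi, chi> = (1/|G|) sum_C |C| * |chi(C)|^2 = (1/5)[1*|1|^2 + 1*|exp(-2*I*pi/5)|^2 + 1*|exp(-4*I*pi/5)|^2 + 1*|exp(4*I*pi/5)|^2 + 1*|exp(2*I*pi/5)|^2]
  = (1/5)[(1) + (1) + (1) + (1) + (1)] = 5/5 = 1.
(Exp terms are combined using exp(i*s)*conj(exp(i*t)) = exp(i*(s-t)), and sums of them are collapsed using the identity that for every m > 1 the m distinct m-th roots of unity sum to 0, e.g. 1 + exp(2*I*pi/3) + exp(-2*I*pi/3) = 0.)
A character is irreducible iff <chi, chi> = 1, so this representation is irreducible.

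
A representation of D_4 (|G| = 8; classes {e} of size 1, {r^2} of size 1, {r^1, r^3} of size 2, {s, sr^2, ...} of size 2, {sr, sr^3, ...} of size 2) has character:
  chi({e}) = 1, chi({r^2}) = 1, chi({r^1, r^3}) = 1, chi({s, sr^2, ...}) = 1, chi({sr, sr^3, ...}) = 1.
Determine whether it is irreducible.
Irreducible: <chi, chi> = 1.

Why: <chi, chi> = (1/|G|) sum_C |C| * |chi(C)|^2 = (1/8)[1*|1|^2 + 1*|1|^2 + 2*|1|^2 + 2*|1|^2 + 2*|1|^2]
  = (1/8)[(1) + (1) + (2) + (2) + (2)] = 8/8 = 1.
A character is irreducible iff <chi, chi> = 1, so this representation is irreducible.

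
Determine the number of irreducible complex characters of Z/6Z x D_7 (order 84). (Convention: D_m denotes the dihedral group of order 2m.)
30

Reasoning: The number of irreducible complex representations of a finite group equals its number of conjugacy classes. For a direct product, #classes(G x H) = #classes(G) * #classes(H). Z/6Z has 6 classes (abelian), D_7 has 5 classes, so 6 * 5 = 30, so Z/6Z x D_7 (order 84) has exactly 30 irreducible complex representations.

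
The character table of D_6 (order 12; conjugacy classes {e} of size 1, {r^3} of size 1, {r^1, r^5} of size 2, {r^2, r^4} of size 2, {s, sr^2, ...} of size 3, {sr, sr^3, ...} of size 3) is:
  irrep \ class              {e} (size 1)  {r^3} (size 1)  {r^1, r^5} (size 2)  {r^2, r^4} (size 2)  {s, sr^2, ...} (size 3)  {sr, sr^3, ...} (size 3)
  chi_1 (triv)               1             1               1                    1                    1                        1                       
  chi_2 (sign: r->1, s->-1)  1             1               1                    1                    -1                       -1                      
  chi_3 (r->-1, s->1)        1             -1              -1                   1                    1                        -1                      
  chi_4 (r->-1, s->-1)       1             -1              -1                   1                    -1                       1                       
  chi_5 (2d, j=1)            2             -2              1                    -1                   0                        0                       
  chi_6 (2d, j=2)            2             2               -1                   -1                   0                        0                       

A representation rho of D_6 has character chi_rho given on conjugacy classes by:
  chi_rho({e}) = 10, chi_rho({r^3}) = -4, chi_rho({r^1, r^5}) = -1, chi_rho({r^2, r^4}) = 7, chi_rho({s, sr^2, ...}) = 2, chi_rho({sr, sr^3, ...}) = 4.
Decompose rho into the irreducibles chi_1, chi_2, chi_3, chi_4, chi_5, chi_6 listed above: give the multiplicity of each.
Multiplicities: chi_1: 3, chi_2: 0, chi_3: 2, chi_4: 3, chi_5: 1, chi_6: 0.

Justification: Use <chi_rho, chi> = (1/|G|) sum_C |C| * chi_rho(C) * conj(chi(C)) with |G| = 12 for each irreducible chi in the table:
  <chi_rho, chi_1> = (1/12)[1*(10)*conj(1) + 1*(-4)*conj(1) + 2*(-1)*conj(1) + 2*(7)*conj(1) + 3*(2)*conj(1) + 3*(4)*conj(1)]
      = (1/12)[(10) + (-4) + (-2) + (14) + (6) + (12)] = 36/12 = 3
  <chi_rho, chi_2> = (1/12)[1*(10)*conj(1) + 1*(-4)*conj(1) + 2*(-1)*conj(1) + 2*(7)*conj(1) + 3*(2)*conj(-1) + 3*(4)*conj(-1)]
      = (1/12)[(10) + (-4) + (-2) + (14) + (-6) + (-12)] = 0/12 = 0
  <chi_rho, chi_3> = (1/12)[1*(10)*conj(1) + 1*(-4)*conj(-1) + 2*(-1)*conj(-1) + 2*(7)*conj(1) + 3*(2)*conj(1) + 3*(4)*conj(-1)]
      = (1/12)[(10) + (4) + (2) + (14) + (6) + (-12)] = 24/12 = 2
  <chi_rho, chi_4> = (1/12)[1*(10)*conj(1) + 1*(-4)*conj(-1) + 2*(-1)*conj(-1) + 2*(7)*conj(1) + 3*(2)*conj(-1) + 3*(4)*conj(1)]
      = (1/12)[(10) + (4) + (2) + (14) + (-6) + (12)] = 36/12 = 3
  <chi_rho, chi_5> = (1/12)[1*(10)*conj(2) + 1*(-4)*conj(-2) + 2*(-1)*conj(1) + 2*(7)*conj(-1) + 3*(2)*conj(0) + 3*(4)*conj(0)]
      = (1/12)[(20) + (8) + (-2) + (-14) + (0) + (0)] = 12/12 = 1
  <chi_rho, chi_6> = (1/12)[1*(10)*conj(2) + 1*(-4)*conj(2) + 2*(-1)*conj(-1) + 2*(7)*conj(-1) + 3*(2)*conj(0) + 3*(4)*conj(0)]
      = (1/12)[(20) + (-8) + (2) + (-14) + (0) + (0)] = 0/12 = 0
Dimension check: dim(rho) = sum (mult * dim) = 3*1 + 0*1 + 2*1 + 3*1 + 1*2 + 0*2 = 10 = chi_rho(e) = 10.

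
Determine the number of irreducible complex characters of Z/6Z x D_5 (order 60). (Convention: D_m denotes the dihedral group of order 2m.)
24

Justification: The number of irreducible complex representations of a finite group equals its number of conjugacy classes. For a direct product, #classes(G x H) = #classes(G) * #classes(H). Z/6Z has 6 classes (abelian), D_5 has 4 classes, so 6 * 4 = 24, so Z/6Z x D_5 (order 60) has exactly 24 irreducible complex representations.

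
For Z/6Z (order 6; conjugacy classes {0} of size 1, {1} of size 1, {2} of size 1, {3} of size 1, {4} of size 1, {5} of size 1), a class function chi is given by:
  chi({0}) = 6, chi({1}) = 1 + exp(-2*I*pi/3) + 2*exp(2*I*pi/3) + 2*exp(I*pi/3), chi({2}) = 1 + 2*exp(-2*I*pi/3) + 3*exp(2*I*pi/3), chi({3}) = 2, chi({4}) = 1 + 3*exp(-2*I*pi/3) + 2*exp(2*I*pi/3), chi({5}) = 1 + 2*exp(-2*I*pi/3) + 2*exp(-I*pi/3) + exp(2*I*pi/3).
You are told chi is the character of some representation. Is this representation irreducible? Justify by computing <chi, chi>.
Not irreducible (reducible): <chi, chi> = 10 > 1.

Why: <chi, chi> = (1/|G|) sum_C |C| * |chi(C)|^2 = (1/6)[1*|6|^2 + 1*|1 + exp(-2*I*pi/3) + 2*exp(2*I*pi/3) + 2*exp(I*pi/3)|^2 + 1*|1 + 2*exp(-2*I*pi/3) + 3*exp(2*I*pi/3)|^2 + 1*|2|^2 + 1*|1 + 3*exp(-2*I*pi/3) + 2*exp(2*I*pi/3)|^2 + 1*|1 + 2*exp(-2*I*pi/3) + 2*exp(-I*pi/3) + exp(2*I*pi/3)|^2]
  = (1/6)[(36) + (7) + (3) + (4) + (3) + (7)] = 60/6 = 10.
(Exp terms are combined using exp(i*s)*conj(exp(i*t)) = exp(i*(s-t)), and sums of them are collapsed using the identity that for every m > 1 the m distinct m-th roots of unity sum to 0, e.g. 1 + exp(2*I*pi/3) + exp(-2*I*pi/3) = 0.)
A character is irreducible iff <chi, chi> = 1, so this representation is reducible.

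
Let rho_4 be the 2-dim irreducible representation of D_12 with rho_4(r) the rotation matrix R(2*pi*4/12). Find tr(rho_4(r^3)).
chi_{rho_4}(r^3) = 2*cos(2*pi*4*3/12) = 2

Reasoning: rho_4(r^3) is rotation by angle 2*pi*4*3/12, whose trace is 2*cos(2*pi*4*3/12) = 2.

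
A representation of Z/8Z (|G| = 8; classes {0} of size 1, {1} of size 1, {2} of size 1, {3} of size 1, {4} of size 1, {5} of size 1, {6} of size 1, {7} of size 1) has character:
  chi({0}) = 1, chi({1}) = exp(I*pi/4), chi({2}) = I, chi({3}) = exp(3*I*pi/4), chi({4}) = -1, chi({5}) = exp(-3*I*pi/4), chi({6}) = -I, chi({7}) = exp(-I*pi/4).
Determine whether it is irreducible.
Irreducible: <chi, chi> = 1.

Proof sketch: <chi, chi> = (1/|G|) sum_C |C| * |chi(C)|^2 = (1/8)[1*|1|^2 + 1*|exp(I*pi/4)|^2 + 1*|I|^2 + 1*|exp(3*I*pi/4)|^2 + 1*|-1|^2 + 1*|exp(-3*I*pi/4)|^2 + 1*|-I|^2 + 1*|exp(-I*pi/4)|^2]
  = (1/8)[(1) + (1) + (1) + (1) + (1) + (1) + (1) + (1)] = 8/8 = 1.
(Exp terms are combined using exp(i*s)*conj(exp(i*t)) = exp(i*(s-t)), and sums of them are collapsed using the identity that for every m > 1 the m distinct m-th roots of unity sum to 0, e.g. 1 + exp(2*I*pi/3) + exp(-2*I*pi/3) = 0.)
A character is irreducible iff <chi, chi> = 1, so this representation is irreducible.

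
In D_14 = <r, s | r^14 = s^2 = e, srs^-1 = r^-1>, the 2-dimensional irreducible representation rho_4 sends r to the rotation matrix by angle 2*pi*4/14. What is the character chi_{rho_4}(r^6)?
chi_{rho_4}(r^6) = 2*cos(2*pi*4*6/14) = -2*cos(3*pi/7)

Derivation: rho_4(r^6) is rotation by angle 2*pi*4*6/14, whose trace is 2*cos(2*pi*4*6/14) = -2*cos(3*pi/7).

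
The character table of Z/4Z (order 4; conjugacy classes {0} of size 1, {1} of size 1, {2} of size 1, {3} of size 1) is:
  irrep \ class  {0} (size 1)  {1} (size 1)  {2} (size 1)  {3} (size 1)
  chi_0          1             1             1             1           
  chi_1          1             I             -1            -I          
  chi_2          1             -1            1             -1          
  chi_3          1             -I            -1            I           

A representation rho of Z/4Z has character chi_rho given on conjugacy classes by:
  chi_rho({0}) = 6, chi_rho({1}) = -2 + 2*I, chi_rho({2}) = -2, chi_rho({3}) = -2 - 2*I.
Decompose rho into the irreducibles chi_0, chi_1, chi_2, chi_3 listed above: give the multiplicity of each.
Multiplicities: chi_0: 0, chi_1: 3, chi_2: 2, chi_3: 1.

Argument: Use <chi_rho, chi> = (1/|G|) sum_C |C| * chi_rho(C) * conj(chi(C)) with |G| = 4 for each irreducible chi in the table:
  <chi_rho, chi_0> = (1/4)[1*(6)*conj(1) + 1*(-2 + 2*I)*conj(1) + 1*(-2)*conj(1) + 1*(-2 - 2*I)*conj(1)]
      = (1/4)[(6) + (-2 + 2*I) + (-2) + (-2 - 2*I)] = 0/4 = 0
  <chi_rho, chi_1> = (1/4)[1*(6)*conj(1) + 1*(-2 + 2*I)*conj(I) + 1*(-2)*conj(-1) + 1*(-2 - 2*I)*conj(-I)]
      = (1/4)[(6) + (2 + 2*I) + (2) + (2 - 2*I)] = 12/4 = 3
  <chi_rho, chi_2> = (1/4)[1*(6)*conj(1) + 1*(-2 + 2*I)*conj(-1) + 1*(-2)*conj(1) + 1*(-2 - 2*I)*conj(-1)]
      = (1/4)[(6) + (2 - 2*I) + (-2) + (2 + 2*I)] = 8/4 = 2
  <chi_rho, chi_3> = (1/4)[1*(6)*conj(1) + 1*(-2 + 2*I)*conj(-I) + 1*(-2)*conj(-1) + 1*(-2 - 2*I)*conj(I)]
      = (1/4)[(6) + (-2 - 2*I) + (2) + (-2 + 2*I)] = 4/4 = 1
(Exp terms are combined using exp(i*s)*conj(exp(i*t)) = exp(i*(s-t)), and sums of them are collapsed using the identity that for every m > 1 the m distinct m-th roots of unity sum to 0, e.g. 1 + exp(2*I*pi/3) + exp(-2*I*pi/3) = 0.)
Dimension check: dim(rho) = sum (mult * dim) = 0*1 + 3*1 + 2*1 + 1*1 = 6 = chi_rho(e) = 6.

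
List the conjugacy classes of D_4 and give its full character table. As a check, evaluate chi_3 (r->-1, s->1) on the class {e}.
Conjugacy classes: {e} of size 1, {r^2} of size 1, {r^1, r^3} of size 2, {s, sr^2, ...} of size 2, {sr, sr^3, ...} of size 2.
Character table:
  irrep \ class              {e} (size 1)  {r^2} (size 1)  {r^1, r^3} (size 2)  {s, sr^2, ...} (size 2)  {sr, sr^3, ...} (size 2)
  chi_1 (triv)               1             1               1                    1                        1                       
  chi_2 (sign: r->1, s->-1)  1             1               1                    -1                       -1                      
  chi_3 (r->-1, s->1)        1             1               -1                   1                        -1                      
  chi_4 (r->-1, s->-1)       1             1               -1                   -1                       1                       
  chi_5 (2d, j=1)            2             -2              0                    0                        0                       

Spot check: chi_3 (r->-1, s->1) on {e} = 1.

Argument: D_4 has order 2*4 = 8 with 5 conjugacy classes, hence 5 irreducibles. Sum of squared dims 1 + 1 + 1 + 1 + 4 = 8 = |G|. Linear characters come from the abelianisation; the 2-dimensional irreps have character r^k -> 2*cos(2*pi*j*k/4), reflections -> 0.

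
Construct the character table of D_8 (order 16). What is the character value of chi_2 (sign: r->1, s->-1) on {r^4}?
Conjugacy classes: {e} of size 1, {r^4} of size 1, {r^1, r^7} of size 2, {r^2, r^6} of size 2, {r^3, r^5} of size 2, {s, sr^2, ...} of size 4, {sr, sr^3, ...} of size 4.
Character table:
  irrep \ class              {e} (size 1)  {r^4} (size 1)  {r^1, r^7} (size 2)  {r^2, r^6} (size 2)  {r^3, r^5} (size 2)  {s, sr^2, ...} (size 4)  {sr, sr^3, ...} (size 4)
  chi_1 (triv)               1             1               1                    1                    1                    1                        1                       
  chi_2 (sign: r->1, s->-1)  1             1               1                    1                    1                    -1                       -1                      
  chi_3 (r->-1, s->1)        1             1               -1                   1                    -1                   1                        -1                      
  chi_4 (r->-1, s->-1)       1             1               -1                   1                    -1                   -1                       1                       
  chi_5 (2d, j=1)            2             -2              sqrt(2)              0                    -sqrt(2)             0                        0                       
  chi_6 (2d, j=2)            2             2               0                    -2                   0                    0                        0                       
  chi_7 (2d, j=3)            2             -2              -sqrt(2)             0                    sqrt(2)              0                        0                       

Spot check: chi_2 (sign: r->1, s->-1) on {r^4} = 1.

Why: D_8 has order 2*8 = 16 with 7 conjugacy classes, hence 7 irreducibles. Sum of squared dims 1 + 1 + 1 + 1 + 4 + 4 + 4 = 16 = |G|. Linear characters come from the abelianisation; the 2-dimensional irreps have character r^k -> 2*cos(2*pi*j*k/8), reflections -> 0.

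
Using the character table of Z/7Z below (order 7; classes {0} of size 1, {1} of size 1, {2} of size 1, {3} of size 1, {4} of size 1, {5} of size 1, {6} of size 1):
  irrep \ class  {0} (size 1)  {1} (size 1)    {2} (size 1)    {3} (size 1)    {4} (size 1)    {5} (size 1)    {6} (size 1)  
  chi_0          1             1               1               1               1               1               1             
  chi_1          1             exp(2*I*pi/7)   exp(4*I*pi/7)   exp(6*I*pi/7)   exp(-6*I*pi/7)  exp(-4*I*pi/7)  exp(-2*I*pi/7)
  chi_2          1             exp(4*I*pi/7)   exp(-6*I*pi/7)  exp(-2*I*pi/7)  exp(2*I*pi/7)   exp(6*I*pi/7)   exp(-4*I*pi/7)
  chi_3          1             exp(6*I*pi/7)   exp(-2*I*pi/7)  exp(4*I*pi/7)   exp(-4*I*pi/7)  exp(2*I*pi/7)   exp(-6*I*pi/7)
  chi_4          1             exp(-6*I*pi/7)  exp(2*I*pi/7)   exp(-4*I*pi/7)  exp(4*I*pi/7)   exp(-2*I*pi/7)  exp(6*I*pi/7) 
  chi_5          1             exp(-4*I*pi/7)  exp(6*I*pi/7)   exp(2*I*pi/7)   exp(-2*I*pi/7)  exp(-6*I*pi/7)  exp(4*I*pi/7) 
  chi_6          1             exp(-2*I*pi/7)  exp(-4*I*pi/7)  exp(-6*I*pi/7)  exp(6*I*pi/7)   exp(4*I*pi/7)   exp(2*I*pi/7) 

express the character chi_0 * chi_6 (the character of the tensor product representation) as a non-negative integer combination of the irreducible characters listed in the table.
chi_0 tensor chi_6 = chi_6 (all other irreducibles have multiplicity 0).

Argument: The character of a tensor product is the pointwise product (chi_0 * chi_6)(C) = chi_0(C) * chi_6(C):
  {0}: (1)*(1), {1}: (1)*(exp(-2*I*pi/7)), {2}: (1)*(exp(-4*I*pi/7)), {3}: (1)*(exp(-6*I*pi/7)), {4}: (1)*(exp(6*I*pi/7)), {5}: (1)*(exp(4*I*pi/7)), {6}: (1)*(exp(2*I*pi/7))
so (chi_0 * chi_6) takes values
  {0} -> 1, {1} -> exp(-2*I*pi/7), {2} -> exp(-4*I*pi/7), {3} -> exp(-6*I*pi/7), {4} -> exp(6*I*pi/7), {5} -> exp(4*I*pi/7), {6} -> exp(2*I*pi/7).
Now take the inner product of this character with each irreducible chi from the table, <chi_0*chi_6, chi> = (1/7) sum_C |C| (chi_0*chi_6)(C) conj(chi(C)):
  <chi_0*chi_6, chi_0> = (1/7)[1*(1)*conj(1) + 1*(exp(-2*I*pi/7))*conj(1) + 1*(exp(-4*I*pi/7))*conj(1) + 1*(exp(-6*I*pi/7))*conj(1) + 1*(exp(6*I*pi/7))*conj(1) + 1*(exp(4*I*pi/7))*conj(1) + 1*(exp(2*I*pi/7))*conj(1)]
      = (1/7)[(1) + (exp(-2*I*pi/7)) + (exp(-4*I*pi/7)) + (exp(-6*I*pi/7)) + (exp(6*I*pi/7)) + (exp(4*I*pi/7)) + (exp(2*I*pi/7))] = 0/7 = 0
  <chi_0*chi_6, chi_1> = (1/7)[1*(1)*conj(1) + 1*(exp(-2*I*pi/7))*conj(exp(2*I*pi/7)) + 1*(exp(-4*I*pi/7))*conj(exp(4*I*pi/7)) + 1*(exp(-6*I*pi/7))*conj(exp(6*I*pi/7)) + 1*(exp(6*I*pi/7))*conj(exp(-6*I*pi/7)) + 1*(exp(4*I*pi/7))*conj(exp(-4*I*pi/7)) + 1*(exp(2*I*pi/7))*conj(exp(-2*I*pi/7))]
      = (1/7)[(1) + (exp(-4*I*pi/7)) + (exp(6*I*pi/7)) + (exp(2*I*pi/7)) + (exp(-2*I*pi/7)) + (exp(-6*I*pi/7)) + (exp(4*I*pi/7))] = 0/7 = 0
  <chi_0*chi_6, chi_2> = (1/7)[1*(1)*conj(1) + 1*(exp(-2*I*pi/7))*conj(exp(4*I*pi/7)) + 1*(exp(-4*I*pi/7))*conj(exp(-6*I*pi/7)) + 1*(exp(-6*I*pi/7))*conj(exp(-2*I*pi/7)) + 1*(exp(6*I*pi/7))*conj(exp(2*I*pi/7)) + 1*(exp(4*I*pi/7))*conj(exp(6*I*pi/7)) + 1*(exp(2*I*pi/7))*conj(exp(-4*I*pi/7))]
      = (1/7)[(1) + (exp(-6*I*pi/7)) + (exp(2*I*pi/7)) + (exp(-4*I*pi/7)) + (exp(4*I*pi/7)) + (exp(-2*I*pi/7)) + (exp(6*I*pi/7))] = 0/7 = 0
  <chi_0*chi_6, chi_3> = (1/7)[1*(1)*conj(1) + 1*(exp(-2*I*pi/7))*conj(exp(6*I*pi/7)) + 1*(exp(-4*I*pi/7))*conj(exp(-2*I*pi/7)) + 1*(exp(-6*I*pi/7))*conj(exp(4*I*pi/7)) + 1*(exp(6*I*pi/7))*conj(exp(-4*I*pi/7)) + 1*(exp(4*I*pi/7))*conj(exp(2*I*pi/7)) + 1*(exp(2*I*pi/7))*conj(exp(-6*I*pi/7))]
      = (1/7)[(1) + (exp(6*I*pi/7)) + (exp(-2*I*pi/7)) + (exp(4*I*pi/7)) + (exp(-4*I*pi/7)) + (exp(2*I*pi/7)) + (exp(-6*I*pi/7))] = 0/7 = 0
  <chi_0*chi_6, chi_4> = (1/7)[1*(1)*conj(1) + 1*(exp(-2*I*pi/7))*conj(exp(-6*I*pi/7)) + 1*(exp(-4*I*pi/7))*conj(exp(2*I*pi/7)) + 1*(exp(-6*I*pi/7))*conj(exp(-4*I*pi/7)) + 1*(exp(6*I*pi/7))*conj(exp(4*I*pi/7)) + 1*(exp(4*I*pi/7))*conj(exp(-2*I*pi/7)) + 1*(exp(2*I*pi/7))*conj(exp(6*I*pi/7))]
      = (1/7)[(1) + (exp(4*I*pi/7)) + (exp(-6*I*pi/7)) + (exp(-2*I*pi/7)) + (exp(2*I*pi/7)) + (exp(6*I*pi/7)) + (exp(-4*I*pi/7))] = 0/7 = 0
  <chi_0*chi_6, chi_5> = (1/7)[1*(1)*conj(1) + 1*(exp(-2*I*pi/7))*conj(exp(-4*I*pi/7)) + 1*(exp(-4*I*pi/7))*conj(exp(6*I*pi/7)) + 1*(exp(-6*I*pi/7))*conj(exp(2*I*pi/7)) + 1*(exp(6*I*pi/7))*conj(exp(-2*I*pi/7)) + 1*(exp(4*I*pi/7))*conj(exp(-6*I*pi/7)) + 1*(exp(2*I*pi/7))*conj(exp(4*I*pi/7))]
      = (1/7)[(1) + (exp(2*I*pi/7)) + (exp(4*I*pi/7)) + (exp(6*I*pi/7)) + (exp(-6*I*pi/7)) + (exp(-4*I*pi/7)) + (exp(-2*I*pi/7))] = 0/7 = 0
  <chi_0*chi_6, chi_6> = (1/7)[1*(1)*conj(1) + 1*(exp(-2*I*pi/7))*conj(exp(-2*I*pi/7)) + 1*(exp(-4*I*pi/7))*conj(exp(-4*I*pi/7)) + 1*(exp(-6*I*pi/7))*conj(exp(-6*I*pi/7)) + 1*(exp(6*I*pi/7))*conj(exp(6*I*pi/7)) + 1*(exp(4*I*pi/7))*conj(exp(4*I*pi/7)) + 1*(exp(2*I*pi/7))*conj(exp(2*I*pi/7))]
      = (1/7)[(1) + (1) + (1) + (1) + (1) + (1) + (1)] = 7/7 = 1
(Exp terms are combined using exp(i*s)*conj(exp(i*t)) = exp(i*(s-t)), and sums of them are collapsed using the identity that for every m > 1 the m distinct m-th roots of unity sum to 0, e.g. 1 + exp(2*I*pi/3) + exp(-2*I*pi/3) = 0.)
Hence the multiplicities are chi_6: 1. Dimension check: dim(chi_0)*dim(chi_6) = 1*1 = 1 and sum (mult * dim) = 1*1 = 1.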